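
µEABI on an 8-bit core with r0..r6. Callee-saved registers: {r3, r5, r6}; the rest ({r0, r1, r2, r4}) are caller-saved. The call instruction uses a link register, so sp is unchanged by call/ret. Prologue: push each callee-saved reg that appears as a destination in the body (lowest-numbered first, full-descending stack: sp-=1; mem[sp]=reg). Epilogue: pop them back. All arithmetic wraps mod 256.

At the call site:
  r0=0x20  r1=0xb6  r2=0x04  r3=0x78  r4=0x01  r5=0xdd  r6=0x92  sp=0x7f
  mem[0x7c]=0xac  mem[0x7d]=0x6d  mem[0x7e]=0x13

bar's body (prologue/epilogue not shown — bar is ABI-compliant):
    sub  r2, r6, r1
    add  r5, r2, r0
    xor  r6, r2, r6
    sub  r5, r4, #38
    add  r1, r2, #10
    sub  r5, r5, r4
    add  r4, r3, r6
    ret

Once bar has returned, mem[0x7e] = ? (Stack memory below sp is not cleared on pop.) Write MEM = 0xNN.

prologue: push r5 -> mem[0x7e]=0xdd, sp=0x7e
prologue: push r6 -> mem[0x7d]=0x92, sp=0x7d
body[0] sub  r2, r6, r1 -> r2=0xdc
body[1] add  r5, r2, r0 -> r5=0xfc
body[2] xor  r6, r2, r6 -> r6=0x4e
body[3] sub  r5, r4, #38 -> r5=0xdb
body[4] add  r1, r2, #10 -> r1=0xe6
body[5] sub  r5, r5, r4 -> r5=0xda
body[6] add  r4, r3, r6 -> r4=0xc6
epilogue: pop r6=0x92, sp=0x7e
epilogue: pop r5=0xdd, sp=0x7f
prologue pushed ['r5', 'r6'] at ['0x7e', '0x7d']

MEM = 0xdd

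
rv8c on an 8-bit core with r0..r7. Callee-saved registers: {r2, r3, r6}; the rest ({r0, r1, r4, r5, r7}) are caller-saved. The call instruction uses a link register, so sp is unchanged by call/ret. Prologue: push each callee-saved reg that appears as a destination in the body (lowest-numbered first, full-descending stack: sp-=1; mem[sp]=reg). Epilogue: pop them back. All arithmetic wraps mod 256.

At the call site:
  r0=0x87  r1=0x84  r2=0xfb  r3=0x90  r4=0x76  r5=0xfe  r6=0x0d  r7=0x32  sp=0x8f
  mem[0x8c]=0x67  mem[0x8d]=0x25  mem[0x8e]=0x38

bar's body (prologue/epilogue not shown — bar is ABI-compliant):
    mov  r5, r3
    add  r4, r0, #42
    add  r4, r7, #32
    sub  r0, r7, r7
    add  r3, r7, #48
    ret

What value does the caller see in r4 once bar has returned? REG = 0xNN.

REG = 0x52

prologue: push r3 → mem[0x8e]=0x90, sp=0x8e
body[0] mov  r5, r3 → r5=0x90
body[1] add  r4, r0, #42 → r4=0xb1
body[2] add  r4, r7, #32 → r4=0x52
body[3] sub  r0, r7, r7 → r0=0x00
body[4] add  r3, r7, #48 → r3=0x62
epilogue: pop r3=0x90, sp=0x8f
r4 is caller-saved → body value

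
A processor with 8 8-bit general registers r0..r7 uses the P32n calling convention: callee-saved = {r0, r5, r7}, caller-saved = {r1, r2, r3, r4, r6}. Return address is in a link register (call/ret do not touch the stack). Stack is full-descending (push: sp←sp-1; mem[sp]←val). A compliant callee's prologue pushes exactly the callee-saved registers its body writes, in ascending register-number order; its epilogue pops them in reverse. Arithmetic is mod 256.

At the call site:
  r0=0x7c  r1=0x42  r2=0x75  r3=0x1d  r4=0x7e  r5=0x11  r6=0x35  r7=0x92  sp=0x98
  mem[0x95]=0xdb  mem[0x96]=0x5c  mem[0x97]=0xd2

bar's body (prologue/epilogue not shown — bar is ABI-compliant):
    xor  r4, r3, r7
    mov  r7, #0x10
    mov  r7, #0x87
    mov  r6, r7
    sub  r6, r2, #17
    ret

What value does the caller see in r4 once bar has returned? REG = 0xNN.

REG = 0x8f

prologue: push r7 -> mem[0x97]=0x92, sp=0x97
body[0] xor  r4, r3, r7 -> r4=0x8f
body[1] mov  r7, #0x10 -> r7=0x10
body[2] mov  r7, #0x87 -> r7=0x87
body[3] mov  r6, r7 -> r6=0x87
body[4] sub  r6, r2, #17 -> r6=0x64
epilogue: pop r7=0x92, sp=0x98
r4 is caller-saved -> body value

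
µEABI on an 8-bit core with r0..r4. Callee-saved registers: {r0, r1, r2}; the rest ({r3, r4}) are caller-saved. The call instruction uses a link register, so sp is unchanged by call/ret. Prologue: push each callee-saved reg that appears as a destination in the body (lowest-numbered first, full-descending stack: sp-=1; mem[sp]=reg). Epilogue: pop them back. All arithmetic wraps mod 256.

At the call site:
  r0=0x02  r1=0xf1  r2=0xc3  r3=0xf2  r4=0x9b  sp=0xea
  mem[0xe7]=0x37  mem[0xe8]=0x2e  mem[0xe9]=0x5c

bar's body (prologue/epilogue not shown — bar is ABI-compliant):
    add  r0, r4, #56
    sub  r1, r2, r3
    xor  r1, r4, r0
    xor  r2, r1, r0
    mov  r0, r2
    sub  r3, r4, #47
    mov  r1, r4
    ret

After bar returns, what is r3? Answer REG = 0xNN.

prologue: push r0 -> mem[0xe9]=0x02, sp=0xe9
prologue: push r1 -> mem[0xe8]=0xf1, sp=0xe8
prologue: push r2 -> mem[0xe7]=0xc3, sp=0xe7
body[0] add  r0, r4, #56 -> r0=0xd3
body[1] sub  r1, r2, r3 -> r1=0xd1
body[2] xor  r1, r4, r0 -> r1=0x48
body[3] xor  r2, r1, r0 -> r2=0x9b
body[4] mov  r0, r2 -> r0=0x9b
body[5] sub  r3, r4, #47 -> r3=0x6c
body[6] mov  r1, r4 -> r1=0x9b
epilogue: pop r2=0xc3, sp=0xe8
epilogue: pop r1=0xf1, sp=0xe9
epilogue: pop r0=0x02, sp=0xea
r3 is caller-saved -> body value

REG = 0x6c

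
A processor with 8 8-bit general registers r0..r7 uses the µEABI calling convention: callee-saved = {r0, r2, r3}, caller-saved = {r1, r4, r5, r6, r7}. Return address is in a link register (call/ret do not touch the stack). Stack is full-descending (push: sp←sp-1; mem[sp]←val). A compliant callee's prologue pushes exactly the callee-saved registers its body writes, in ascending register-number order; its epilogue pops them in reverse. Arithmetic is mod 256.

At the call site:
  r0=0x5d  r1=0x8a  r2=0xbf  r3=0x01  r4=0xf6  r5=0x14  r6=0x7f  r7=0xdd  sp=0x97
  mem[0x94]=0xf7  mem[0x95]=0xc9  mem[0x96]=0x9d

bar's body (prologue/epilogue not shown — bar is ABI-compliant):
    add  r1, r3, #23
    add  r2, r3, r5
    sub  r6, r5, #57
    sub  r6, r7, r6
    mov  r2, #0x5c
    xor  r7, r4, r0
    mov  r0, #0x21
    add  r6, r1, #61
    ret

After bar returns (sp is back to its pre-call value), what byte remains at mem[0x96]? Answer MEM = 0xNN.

MEM = 0x5d

prologue: push r0 → mem[0x96]=0x5d, sp=0x96
prologue: push r2 → mem[0x95]=0xbf, sp=0x95
body[0] add  r1, r3, #23 → r1=0x18
body[1] add  r2, r3, r5 → r2=0x15
body[2] sub  r6, r5, #57 → r6=0xdb
body[3] sub  r6, r7, r6 → r6=0x02
body[4] mov  r2, #0x5c → r2=0x5c
body[5] xor  r7, r4, r0 → r7=0xab
body[6] mov  r0, #0x21 → r0=0x21
body[7] add  r6, r1, #61 → r6=0x55
epilogue: pop r2=0xbf, sp=0x96
epilogue: pop r0=0x5d, sp=0x97
prologue pushed ['r0', 'r2'] at ['0x96', '0x95']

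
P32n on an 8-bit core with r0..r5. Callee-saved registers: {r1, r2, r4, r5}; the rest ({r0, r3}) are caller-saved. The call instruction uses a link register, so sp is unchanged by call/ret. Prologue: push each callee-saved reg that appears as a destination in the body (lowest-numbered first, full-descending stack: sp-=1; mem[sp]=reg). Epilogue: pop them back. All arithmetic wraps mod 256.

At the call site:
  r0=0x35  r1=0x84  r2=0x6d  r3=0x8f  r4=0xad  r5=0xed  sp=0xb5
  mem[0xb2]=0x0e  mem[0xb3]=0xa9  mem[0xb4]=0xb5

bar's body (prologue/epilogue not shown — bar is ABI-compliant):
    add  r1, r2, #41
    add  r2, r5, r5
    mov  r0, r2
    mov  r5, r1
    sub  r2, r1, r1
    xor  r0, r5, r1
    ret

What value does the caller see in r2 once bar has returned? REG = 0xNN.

prologue: push r1 -> mem[0xb4]=0x84, sp=0xb4
prologue: push r2 -> mem[0xb3]=0x6d, sp=0xb3
prologue: push r5 -> mem[0xb2]=0xed, sp=0xb2
body[0] add  r1, r2, #41 -> r1=0x96
body[1] add  r2, r5, r5 -> r2=0xda
body[2] mov  r0, r2 -> r0=0xda
body[3] mov  r5, r1 -> r5=0x96
body[4] sub  r2, r1, r1 -> r2=0x00
body[5] xor  r0, r5, r1 -> r0=0x00
epilogue: pop r5=0xed, sp=0xb3
epilogue: pop r2=0x6d, sp=0xb4
epilogue: pop r1=0x84, sp=0xb5
r2 is callee-saved -> restored

REG = 0x6d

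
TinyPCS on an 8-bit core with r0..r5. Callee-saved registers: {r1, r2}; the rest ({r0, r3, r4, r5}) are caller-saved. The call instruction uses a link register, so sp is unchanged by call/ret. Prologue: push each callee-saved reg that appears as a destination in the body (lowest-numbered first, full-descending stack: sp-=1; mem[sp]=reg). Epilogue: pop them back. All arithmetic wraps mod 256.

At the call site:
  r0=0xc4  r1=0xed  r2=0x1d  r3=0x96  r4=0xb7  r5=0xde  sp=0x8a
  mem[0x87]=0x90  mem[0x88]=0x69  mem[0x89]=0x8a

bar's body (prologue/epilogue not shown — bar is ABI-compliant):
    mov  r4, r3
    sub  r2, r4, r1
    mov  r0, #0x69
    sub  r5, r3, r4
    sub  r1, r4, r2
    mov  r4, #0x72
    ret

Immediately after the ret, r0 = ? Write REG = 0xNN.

REG = 0x69

prologue: push r1 → mem[0x89]=0xed, sp=0x89
prologue: push r2 → mem[0x88]=0x1d, sp=0x88
body[0] mov  r4, r3 → r4=0x96
body[1] sub  r2, r4, r1 → r2=0xa9
body[2] mov  r0, #0x69 → r0=0x69
body[3] sub  r5, r3, r4 → r5=0x00
body[4] sub  r1, r4, r2 → r1=0xed
body[5] mov  r4, #0x72 → r4=0x72
epilogue: pop r2=0x1d, sp=0x89
epilogue: pop r1=0xed, sp=0x8a
r0 is caller-saved → body value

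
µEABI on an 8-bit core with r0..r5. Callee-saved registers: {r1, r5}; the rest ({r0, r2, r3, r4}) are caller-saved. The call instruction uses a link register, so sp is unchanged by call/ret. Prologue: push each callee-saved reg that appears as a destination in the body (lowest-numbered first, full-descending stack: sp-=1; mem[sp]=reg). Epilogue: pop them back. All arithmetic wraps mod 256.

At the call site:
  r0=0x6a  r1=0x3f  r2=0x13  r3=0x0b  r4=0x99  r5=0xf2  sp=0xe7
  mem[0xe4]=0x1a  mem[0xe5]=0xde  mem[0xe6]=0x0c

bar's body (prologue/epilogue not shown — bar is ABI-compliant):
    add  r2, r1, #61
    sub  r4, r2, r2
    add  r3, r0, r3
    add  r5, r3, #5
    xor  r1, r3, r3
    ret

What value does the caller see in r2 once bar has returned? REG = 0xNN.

prologue: push r1 → mem[0xe6]=0x3f, sp=0xe6
prologue: push r5 → mem[0xe5]=0xf2, sp=0xe5
body[0] add  r2, r1, #61 → r2=0x7c
body[1] sub  r4, r2, r2 → r4=0x00
body[2] add  r3, r0, r3 → r3=0x75
body[3] add  r5, r3, #5 → r5=0x7a
body[4] xor  r1, r3, r3 → r1=0x00
epilogue: pop r5=0xf2, sp=0xe6
epilogue: pop r1=0x3f, sp=0xe7
r2 is caller-saved → body value

REG = 0x7c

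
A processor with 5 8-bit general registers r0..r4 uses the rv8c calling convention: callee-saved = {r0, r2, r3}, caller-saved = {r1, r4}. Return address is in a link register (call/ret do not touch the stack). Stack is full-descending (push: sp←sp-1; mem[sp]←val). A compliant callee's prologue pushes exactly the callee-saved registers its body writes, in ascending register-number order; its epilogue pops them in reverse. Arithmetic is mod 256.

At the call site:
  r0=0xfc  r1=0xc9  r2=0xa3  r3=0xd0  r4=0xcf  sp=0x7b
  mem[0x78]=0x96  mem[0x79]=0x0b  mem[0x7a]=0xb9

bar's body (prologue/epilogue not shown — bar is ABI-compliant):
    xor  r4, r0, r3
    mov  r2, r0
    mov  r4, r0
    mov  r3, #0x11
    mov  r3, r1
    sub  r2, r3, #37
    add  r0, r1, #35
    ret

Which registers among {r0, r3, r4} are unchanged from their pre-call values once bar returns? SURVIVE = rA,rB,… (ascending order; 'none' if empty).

SURVIVE = r0,r3

prologue: push r0 → mem[0x7a]=0xfc, sp=0x7a
prologue: push r2 → mem[0x79]=0xa3, sp=0x79
prologue: push r3 → mem[0x78]=0xd0, sp=0x78
body[0] xor  r4, r0, r3 → r4=0x2c
body[1] mov  r2, r0 → r2=0xfc
body[2] mov  r4, r0 → r4=0xfc
body[3] mov  r3, #0x11 → r3=0x11
body[4] mov  r3, r1 → r3=0xc9
body[5] sub  r2, r3, #37 → r2=0xa4
body[6] add  r0, r1, #35 → r0=0xec
epilogue: pop r3=0xd0, sp=0x79
epilogue: pop r2=0xa3, sp=0x7a
epilogue: pop r0=0xfc, sp=0x7b
r0: callee-saved, written=True
r3: callee-saved, written=True
r4: caller-saved, written=True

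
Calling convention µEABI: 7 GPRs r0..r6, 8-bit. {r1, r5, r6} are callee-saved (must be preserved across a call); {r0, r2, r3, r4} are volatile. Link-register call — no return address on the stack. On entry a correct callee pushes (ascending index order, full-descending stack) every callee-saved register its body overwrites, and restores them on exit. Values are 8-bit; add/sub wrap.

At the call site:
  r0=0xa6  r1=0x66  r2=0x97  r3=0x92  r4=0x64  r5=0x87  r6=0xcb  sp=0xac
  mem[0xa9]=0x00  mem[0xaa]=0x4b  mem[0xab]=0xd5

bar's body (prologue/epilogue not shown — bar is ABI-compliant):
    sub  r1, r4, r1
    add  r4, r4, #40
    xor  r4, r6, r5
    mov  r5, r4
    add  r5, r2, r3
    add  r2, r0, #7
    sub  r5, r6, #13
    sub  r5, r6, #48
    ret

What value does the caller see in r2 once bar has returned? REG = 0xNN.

prologue: push r1 → mem[0xab]=0x66, sp=0xab
prologue: push r5 → mem[0xaa]=0x87, sp=0xaa
body[0] sub  r1, r4, r1 → r1=0xfe
body[1] add  r4, r4, #40 → r4=0x8c
body[2] xor  r4, r6, r5 → r4=0x4c
body[3] mov  r5, r4 → r5=0x4c
body[4] add  r5, r2, r3 → r5=0x29
body[5] add  r2, r0, #7 → r2=0xad
body[6] sub  r5, r6, #13 → r5=0xbe
body[7] sub  r5, r6, #48 → r5=0x9b
epilogue: pop r5=0x87, sp=0xab
epilogue: pop r1=0x66, sp=0xac
r2 is caller-saved → body value

REG = 0xad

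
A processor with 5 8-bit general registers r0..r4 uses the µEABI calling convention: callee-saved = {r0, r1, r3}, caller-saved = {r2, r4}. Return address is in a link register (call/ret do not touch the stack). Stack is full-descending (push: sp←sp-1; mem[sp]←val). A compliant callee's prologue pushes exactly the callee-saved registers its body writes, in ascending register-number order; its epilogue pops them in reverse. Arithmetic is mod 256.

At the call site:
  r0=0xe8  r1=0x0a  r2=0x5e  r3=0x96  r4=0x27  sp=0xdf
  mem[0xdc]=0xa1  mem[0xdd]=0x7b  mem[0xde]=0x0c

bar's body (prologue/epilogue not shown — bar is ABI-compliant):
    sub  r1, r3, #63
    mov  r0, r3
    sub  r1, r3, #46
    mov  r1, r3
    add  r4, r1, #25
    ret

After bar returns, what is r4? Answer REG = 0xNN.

REG = 0xaf

prologue: push r0 → mem[0xde]=0xe8, sp=0xde
prologue: push r1 → mem[0xdd]=0x0a, sp=0xdd
body[0] sub  r1, r3, #63 → r1=0x57
body[1] mov  r0, r3 → r0=0x96
body[2] sub  r1, r3, #46 → r1=0x68
body[3] mov  r1, r3 → r1=0x96
body[4] add  r4, r1, #25 → r4=0xaf
epilogue: pop r1=0x0a, sp=0xde
epilogue: pop r0=0xe8, sp=0xdf
r4 is caller-saved → body value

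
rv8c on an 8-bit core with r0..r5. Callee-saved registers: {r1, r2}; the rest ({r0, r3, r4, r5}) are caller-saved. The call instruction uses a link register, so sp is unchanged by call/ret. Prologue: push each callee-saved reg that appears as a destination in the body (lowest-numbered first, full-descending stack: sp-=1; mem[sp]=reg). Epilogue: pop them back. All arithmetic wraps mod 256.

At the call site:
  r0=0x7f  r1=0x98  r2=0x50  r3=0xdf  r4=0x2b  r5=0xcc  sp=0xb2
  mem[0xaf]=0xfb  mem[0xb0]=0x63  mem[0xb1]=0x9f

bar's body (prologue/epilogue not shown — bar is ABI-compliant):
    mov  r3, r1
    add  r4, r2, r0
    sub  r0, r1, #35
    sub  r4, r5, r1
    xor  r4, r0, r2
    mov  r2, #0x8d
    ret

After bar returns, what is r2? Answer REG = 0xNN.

prologue: push r2 → mem[0xb1]=0x50, sp=0xb1
body[0] mov  r3, r1 → r3=0x98
body[1] add  r4, r2, r0 → r4=0xcf
body[2] sub  r0, r1, #35 → r0=0x75
body[3] sub  r4, r5, r1 → r4=0x34
body[4] xor  r4, r0, r2 → r4=0x25
body[5] mov  r2, #0x8d → r2=0x8d
epilogue: pop r2=0x50, sp=0xb2
r2 is callee-saved → restored

REG = 0x50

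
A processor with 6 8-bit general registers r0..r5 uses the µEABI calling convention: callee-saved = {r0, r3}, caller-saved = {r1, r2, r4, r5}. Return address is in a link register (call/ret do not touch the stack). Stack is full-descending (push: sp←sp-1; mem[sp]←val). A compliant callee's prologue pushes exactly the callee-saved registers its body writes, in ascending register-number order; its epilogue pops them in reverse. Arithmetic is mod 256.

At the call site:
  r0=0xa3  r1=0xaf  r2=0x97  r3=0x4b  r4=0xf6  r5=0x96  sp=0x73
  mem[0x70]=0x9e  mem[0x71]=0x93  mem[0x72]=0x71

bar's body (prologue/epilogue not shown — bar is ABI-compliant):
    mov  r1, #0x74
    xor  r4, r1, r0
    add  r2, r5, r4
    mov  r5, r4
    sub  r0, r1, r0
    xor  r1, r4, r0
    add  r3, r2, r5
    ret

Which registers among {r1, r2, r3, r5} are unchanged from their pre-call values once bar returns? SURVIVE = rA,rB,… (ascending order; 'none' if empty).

SURVIVE = r3

prologue: push r0 → mem[0x72]=0xa3, sp=0x72
prologue: push r3 → mem[0x71]=0x4b, sp=0x71
body[0] mov  r1, #0x74 → r1=0x74
body[1] xor  r4, r1, r0 → r4=0xd7
body[2] add  r2, r5, r4 → r2=0x6d
body[3] mov  r5, r4 → r5=0xd7
body[4] sub  r0, r1, r0 → r0=0xd1
body[5] xor  r1, r4, r0 → r1=0x06
body[6] add  r3, r2, r5 → r3=0x44
epilogue: pop r3=0x4b, sp=0x72
epilogue: pop r0=0xa3, sp=0x73
r1: caller-saved, written=True
r2: caller-saved, written=True
r3: callee-saved, written=True
r5: caller-saved, written=True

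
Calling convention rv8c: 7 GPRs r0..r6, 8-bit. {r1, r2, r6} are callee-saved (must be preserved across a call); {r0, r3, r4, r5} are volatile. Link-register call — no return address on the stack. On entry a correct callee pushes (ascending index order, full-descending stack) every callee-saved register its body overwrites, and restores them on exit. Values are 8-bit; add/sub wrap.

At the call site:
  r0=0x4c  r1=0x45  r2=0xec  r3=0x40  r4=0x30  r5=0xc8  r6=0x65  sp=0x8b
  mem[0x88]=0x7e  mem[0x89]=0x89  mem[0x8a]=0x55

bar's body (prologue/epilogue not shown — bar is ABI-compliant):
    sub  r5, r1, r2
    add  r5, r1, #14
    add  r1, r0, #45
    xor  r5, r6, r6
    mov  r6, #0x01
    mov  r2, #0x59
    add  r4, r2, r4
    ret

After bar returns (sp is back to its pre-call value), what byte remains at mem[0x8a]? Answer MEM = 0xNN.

MEM = 0x45

prologue: push r1 → mem[0x8a]=0x45, sp=0x8a
prologue: push r2 → mem[0x89]=0xec, sp=0x89
prologue: push r6 → mem[0x88]=0x65, sp=0x88
body[0] sub  r5, r1, r2 → r5=0x59
body[1] add  r5, r1, #14 → r5=0x53
body[2] add  r1, r0, #45 → r1=0x79
body[3] xor  r5, r6, r6 → r5=0x00
body[4] mov  r6, #0x01 → r6=0x01
body[5] mov  r2, #0x59 → r2=0x59
body[6] add  r4, r2, r4 → r4=0x89
epilogue: pop r6=0x65, sp=0x89
epilogue: pop r2=0xec, sp=0x8a
epilogue: pop r1=0x45, sp=0x8b
prologue pushed ['r1', 'r2', 'r6'] at ['0x8a', '0x89', '0x88']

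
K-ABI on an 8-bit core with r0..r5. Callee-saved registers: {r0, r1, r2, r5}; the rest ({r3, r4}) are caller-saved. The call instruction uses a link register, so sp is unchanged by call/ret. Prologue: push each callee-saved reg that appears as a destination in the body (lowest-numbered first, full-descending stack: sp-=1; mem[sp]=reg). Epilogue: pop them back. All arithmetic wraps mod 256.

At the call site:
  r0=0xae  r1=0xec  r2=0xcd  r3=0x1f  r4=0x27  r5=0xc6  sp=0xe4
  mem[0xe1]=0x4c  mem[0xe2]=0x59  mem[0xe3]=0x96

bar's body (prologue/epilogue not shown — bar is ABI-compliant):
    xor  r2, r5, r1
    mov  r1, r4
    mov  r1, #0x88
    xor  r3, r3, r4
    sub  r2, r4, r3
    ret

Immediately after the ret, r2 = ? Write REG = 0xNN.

REG = 0xcd

prologue: push r1 → mem[0xe3]=0xec, sp=0xe3
prologue: push r2 → mem[0xe2]=0xcd, sp=0xe2
body[0] xor  r2, r5, r1 → r2=0x2a
body[1] mov  r1, r4 → r1=0x27
body[2] mov  r1, #0x88 → r1=0x88
body[3] xor  r3, r3, r4 → r3=0x38
body[4] sub  r2, r4, r3 → r2=0xef
epilogue: pop r2=0xcd, sp=0xe3
epilogue: pop r1=0xec, sp=0xe4
r2 is callee-saved → restored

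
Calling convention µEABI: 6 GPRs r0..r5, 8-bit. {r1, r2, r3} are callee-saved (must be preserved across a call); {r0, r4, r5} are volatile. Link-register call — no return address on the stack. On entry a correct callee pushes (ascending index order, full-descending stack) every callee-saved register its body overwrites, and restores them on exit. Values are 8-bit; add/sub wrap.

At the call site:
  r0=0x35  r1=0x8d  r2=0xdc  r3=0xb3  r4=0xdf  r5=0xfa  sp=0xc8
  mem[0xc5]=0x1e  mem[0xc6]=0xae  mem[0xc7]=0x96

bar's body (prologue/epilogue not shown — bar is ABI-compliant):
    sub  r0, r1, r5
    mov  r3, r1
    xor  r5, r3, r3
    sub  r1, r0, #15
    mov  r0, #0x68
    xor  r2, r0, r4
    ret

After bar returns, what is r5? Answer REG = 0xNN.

prologue: push r1 → mem[0xc7]=0x8d, sp=0xc7
prologue: push r2 → mem[0xc6]=0xdc, sp=0xc6
prologue: push r3 → mem[0xc5]=0xb3, sp=0xc5
body[0] sub  r0, r1, r5 → r0=0x93
body[1] mov  r3, r1 → r3=0x8d
body[2] xor  r5, r3, r3 → r5=0x00
body[3] sub  r1, r0, #15 → r1=0x84
body[4] mov  r0, #0x68 → r0=0x68
body[5] xor  r2, r0, r4 → r2=0xb7
epilogue: pop r3=0xb3, sp=0xc6
epilogue: pop r2=0xdc, sp=0xc7
epilogue: pop r1=0x8d, sp=0xc8
r5 is caller-saved → body value

REG = 0x00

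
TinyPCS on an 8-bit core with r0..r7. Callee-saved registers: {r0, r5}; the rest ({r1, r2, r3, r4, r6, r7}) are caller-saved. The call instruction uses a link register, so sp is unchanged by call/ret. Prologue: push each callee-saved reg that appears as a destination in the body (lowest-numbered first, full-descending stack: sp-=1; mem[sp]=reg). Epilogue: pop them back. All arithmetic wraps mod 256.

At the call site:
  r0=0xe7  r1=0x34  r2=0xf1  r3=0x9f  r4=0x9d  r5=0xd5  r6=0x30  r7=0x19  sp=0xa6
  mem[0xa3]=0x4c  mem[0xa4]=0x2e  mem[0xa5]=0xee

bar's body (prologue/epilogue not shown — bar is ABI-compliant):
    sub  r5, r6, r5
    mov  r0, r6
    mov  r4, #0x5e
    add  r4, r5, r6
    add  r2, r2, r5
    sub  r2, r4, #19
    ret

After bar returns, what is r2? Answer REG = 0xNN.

prologue: push r0 -> mem[0xa5]=0xe7, sp=0xa5
prologue: push r5 -> mem[0xa4]=0xd5, sp=0xa4
body[0] sub  r5, r6, r5 -> r5=0x5b
body[1] mov  r0, r6 -> r0=0x30
body[2] mov  r4, #0x5e -> r4=0x5e
body[3] add  r4, r5, r6 -> r4=0x8b
body[4] add  r2, r2, r5 -> r2=0x4c
body[5] sub  r2, r4, #19 -> r2=0x78
epilogue: pop r5=0xd5, sp=0xa5
epilogue: pop r0=0xe7, sp=0xa6
r2 is caller-saved -> body value

REG = 0x78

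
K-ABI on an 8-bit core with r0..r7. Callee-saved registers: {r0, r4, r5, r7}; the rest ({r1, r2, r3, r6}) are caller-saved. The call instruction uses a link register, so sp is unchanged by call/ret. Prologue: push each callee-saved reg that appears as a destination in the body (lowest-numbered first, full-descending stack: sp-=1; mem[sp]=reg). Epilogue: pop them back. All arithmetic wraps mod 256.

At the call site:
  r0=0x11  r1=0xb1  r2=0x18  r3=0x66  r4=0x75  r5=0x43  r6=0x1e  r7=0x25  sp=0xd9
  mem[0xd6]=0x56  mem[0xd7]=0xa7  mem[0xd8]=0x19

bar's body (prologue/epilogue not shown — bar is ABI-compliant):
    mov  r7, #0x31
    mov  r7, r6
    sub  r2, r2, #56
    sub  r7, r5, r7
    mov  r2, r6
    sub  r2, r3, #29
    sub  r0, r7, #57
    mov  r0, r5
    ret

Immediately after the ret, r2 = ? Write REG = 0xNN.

REG = 0x49

prologue: push r0 -> mem[0xd8]=0x11, sp=0xd8
prologue: push r7 -> mem[0xd7]=0x25, sp=0xd7
body[0] mov  r7, #0x31 -> r7=0x31
body[1] mov  r7, r6 -> r7=0x1e
body[2] sub  r2, r2, #56 -> r2=0xe0
body[3] sub  r7, r5, r7 -> r7=0x25
body[4] mov  r2, r6 -> r2=0x1e
body[5] sub  r2, r3, #29 -> r2=0x49
body[6] sub  r0, r7, #57 -> r0=0xec
body[7] mov  r0, r5 -> r0=0x43
epilogue: pop r7=0x25, sp=0xd8
epilogue: pop r0=0x11, sp=0xd9
r2 is caller-saved -> body value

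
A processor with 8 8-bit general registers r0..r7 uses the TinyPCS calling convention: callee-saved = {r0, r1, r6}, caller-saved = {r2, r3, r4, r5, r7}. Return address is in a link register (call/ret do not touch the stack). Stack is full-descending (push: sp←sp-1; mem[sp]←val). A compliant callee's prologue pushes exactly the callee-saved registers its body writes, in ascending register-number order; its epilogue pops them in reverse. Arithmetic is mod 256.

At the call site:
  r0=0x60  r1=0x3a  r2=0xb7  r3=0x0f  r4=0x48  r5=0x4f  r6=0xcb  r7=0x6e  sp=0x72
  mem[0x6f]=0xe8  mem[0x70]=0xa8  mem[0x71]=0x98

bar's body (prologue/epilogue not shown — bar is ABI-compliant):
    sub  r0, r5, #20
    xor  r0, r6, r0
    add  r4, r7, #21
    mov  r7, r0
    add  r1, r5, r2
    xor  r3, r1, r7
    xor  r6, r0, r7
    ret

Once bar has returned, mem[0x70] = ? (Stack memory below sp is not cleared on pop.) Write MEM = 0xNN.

prologue: push r0 -> mem[0x71]=0x60, sp=0x71
prologue: push r1 -> mem[0x70]=0x3a, sp=0x70
prologue: push r6 -> mem[0x6f]=0xcb, sp=0x6f
body[0] sub  r0, r5, #20 -> r0=0x3b
body[1] xor  r0, r6, r0 -> r0=0xf0
body[2] add  r4, r7, #21 -> r4=0x83
body[3] mov  r7, r0 -> r7=0xf0
body[4] add  r1, r5, r2 -> r1=0x06
body[5] xor  r3, r1, r7 -> r3=0xf6
body[6] xor  r6, r0, r7 -> r6=0x00
epilogue: pop r6=0xcb, sp=0x70
epilogue: pop r1=0x3a, sp=0x71
epilogue: pop r0=0x60, sp=0x72
prologue pushed ['r0', 'r1', 'r6'] at ['0x71', '0x70', '0x6f']

MEM = 0x3a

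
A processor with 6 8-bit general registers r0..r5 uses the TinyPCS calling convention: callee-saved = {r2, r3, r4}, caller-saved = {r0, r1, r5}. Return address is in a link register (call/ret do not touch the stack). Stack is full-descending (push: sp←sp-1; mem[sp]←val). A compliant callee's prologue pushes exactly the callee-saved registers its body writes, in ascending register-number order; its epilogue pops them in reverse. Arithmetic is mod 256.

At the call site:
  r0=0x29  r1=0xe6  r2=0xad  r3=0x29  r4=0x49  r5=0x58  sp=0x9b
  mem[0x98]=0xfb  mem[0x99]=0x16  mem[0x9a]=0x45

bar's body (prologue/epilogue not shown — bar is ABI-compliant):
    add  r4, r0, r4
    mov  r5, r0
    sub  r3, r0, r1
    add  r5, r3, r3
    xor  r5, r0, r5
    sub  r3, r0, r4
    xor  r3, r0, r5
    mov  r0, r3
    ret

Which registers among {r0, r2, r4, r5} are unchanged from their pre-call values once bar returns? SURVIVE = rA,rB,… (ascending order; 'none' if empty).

prologue: push r3 -> mem[0x9a]=0x29, sp=0x9a
prologue: push r4 -> mem[0x99]=0x49, sp=0x99
body[0] add  r4, r0, r4 -> r4=0x72
body[1] mov  r5, r0 -> r5=0x29
body[2] sub  r3, r0, r1 -> r3=0x43
body[3] add  r5, r3, r3 -> r5=0x86
body[4] xor  r5, r0, r5 -> r5=0xaf
body[5] sub  r3, r0, r4 -> r3=0xb7
body[6] xor  r3, r0, r5 -> r3=0x86
body[7] mov  r0, r3 -> r0=0x86
epilogue: pop r4=0x49, sp=0x9a
epilogue: pop r3=0x29, sp=0x9b
r0: caller-saved, written=True
r2: callee-saved, written=False
r4: callee-saved, written=True
r5: caller-saved, written=True

SURVIVE = r2,r4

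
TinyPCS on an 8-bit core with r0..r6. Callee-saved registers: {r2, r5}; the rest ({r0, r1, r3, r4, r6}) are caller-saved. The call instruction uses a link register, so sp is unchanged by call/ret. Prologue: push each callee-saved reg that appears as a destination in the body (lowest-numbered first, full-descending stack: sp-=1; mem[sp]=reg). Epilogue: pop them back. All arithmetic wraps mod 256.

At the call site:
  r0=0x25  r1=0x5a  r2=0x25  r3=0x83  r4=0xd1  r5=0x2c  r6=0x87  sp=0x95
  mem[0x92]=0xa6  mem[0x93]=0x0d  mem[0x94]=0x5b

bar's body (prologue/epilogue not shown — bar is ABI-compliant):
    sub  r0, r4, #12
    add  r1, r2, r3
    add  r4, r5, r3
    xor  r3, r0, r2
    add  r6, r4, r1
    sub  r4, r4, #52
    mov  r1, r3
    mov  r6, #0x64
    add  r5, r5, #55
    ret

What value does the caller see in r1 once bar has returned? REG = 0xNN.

prologue: push r5 → mem[0x94]=0x2c, sp=0x94
body[0] sub  r0, r4, #12 → r0=0xc5
body[1] add  r1, r2, r3 → r1=0xa8
body[2] add  r4, r5, r3 → r4=0xaf
body[3] xor  r3, r0, r2 → r3=0xe0
body[4] add  r6, r4, r1 → r6=0x57
body[5] sub  r4, r4, #52 → r4=0x7b
body[6] mov  r1, r3 → r1=0xe0
body[7] mov  r6, #0x64 → r6=0x64
body[8] add  r5, r5, #55 → r5=0x63
epilogue: pop r5=0x2c, sp=0x95
r1 is caller-saved → body value

REG = 0xe0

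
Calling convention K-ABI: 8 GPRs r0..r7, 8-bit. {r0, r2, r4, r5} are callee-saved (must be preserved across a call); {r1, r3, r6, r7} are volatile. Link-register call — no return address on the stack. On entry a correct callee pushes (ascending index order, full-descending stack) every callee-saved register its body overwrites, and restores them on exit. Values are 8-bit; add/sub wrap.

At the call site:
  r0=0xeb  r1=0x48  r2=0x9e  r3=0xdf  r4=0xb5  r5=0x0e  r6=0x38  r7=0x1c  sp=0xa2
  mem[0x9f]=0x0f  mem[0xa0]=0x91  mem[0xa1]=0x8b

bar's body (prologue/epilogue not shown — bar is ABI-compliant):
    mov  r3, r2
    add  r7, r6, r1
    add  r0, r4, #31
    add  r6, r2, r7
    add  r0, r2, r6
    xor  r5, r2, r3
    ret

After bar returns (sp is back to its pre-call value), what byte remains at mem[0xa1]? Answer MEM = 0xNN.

MEM = 0xeb

prologue: push r0 -> mem[0xa1]=0xeb, sp=0xa1
prologue: push r5 -> mem[0xa0]=0x0e, sp=0xa0
body[0] mov  r3, r2 -> r3=0x9e
body[1] add  r7, r6, r1 -> r7=0x80
body[2] add  r0, r4, #31 -> r0=0xd4
body[3] add  r6, r2, r7 -> r6=0x1e
body[4] add  r0, r2, r6 -> r0=0xbc
body[5] xor  r5, r2, r3 -> r5=0x00
epilogue: pop r5=0x0e, sp=0xa1
epilogue: pop r0=0xeb, sp=0xa2
prologue pushed ['r0', 'r5'] at ['0xa1', '0xa0']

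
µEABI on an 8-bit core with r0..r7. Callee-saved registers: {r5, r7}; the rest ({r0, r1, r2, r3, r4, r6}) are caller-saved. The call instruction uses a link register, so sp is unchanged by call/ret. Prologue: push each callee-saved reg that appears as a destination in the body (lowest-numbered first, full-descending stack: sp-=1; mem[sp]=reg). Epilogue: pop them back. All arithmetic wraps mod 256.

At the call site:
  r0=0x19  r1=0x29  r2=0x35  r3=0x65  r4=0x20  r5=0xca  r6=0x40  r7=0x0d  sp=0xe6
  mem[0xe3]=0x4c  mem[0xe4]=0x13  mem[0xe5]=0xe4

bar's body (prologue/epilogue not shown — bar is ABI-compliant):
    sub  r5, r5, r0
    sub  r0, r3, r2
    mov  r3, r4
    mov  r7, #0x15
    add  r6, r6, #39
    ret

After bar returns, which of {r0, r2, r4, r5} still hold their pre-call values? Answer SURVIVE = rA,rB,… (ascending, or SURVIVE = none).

prologue: push r5 -> mem[0xe5]=0xca, sp=0xe5
prologue: push r7 -> mem[0xe4]=0x0d, sp=0xe4
body[0] sub  r5, r5, r0 -> r5=0xb1
body[1] sub  r0, r3, r2 -> r0=0x30
body[2] mov  r3, r4 -> r3=0x20
body[3] mov  r7, #0x15 -> r7=0x15
body[4] add  r6, r6, #39 -> r6=0x67
epilogue: pop r7=0x0d, sp=0xe5
epilogue: pop r5=0xca, sp=0xe6
r0: caller-saved, written=True
r2: caller-saved, written=False
r4: caller-saved, written=False
r5: callee-saved, written=True

SURVIVE = r2,r4,r5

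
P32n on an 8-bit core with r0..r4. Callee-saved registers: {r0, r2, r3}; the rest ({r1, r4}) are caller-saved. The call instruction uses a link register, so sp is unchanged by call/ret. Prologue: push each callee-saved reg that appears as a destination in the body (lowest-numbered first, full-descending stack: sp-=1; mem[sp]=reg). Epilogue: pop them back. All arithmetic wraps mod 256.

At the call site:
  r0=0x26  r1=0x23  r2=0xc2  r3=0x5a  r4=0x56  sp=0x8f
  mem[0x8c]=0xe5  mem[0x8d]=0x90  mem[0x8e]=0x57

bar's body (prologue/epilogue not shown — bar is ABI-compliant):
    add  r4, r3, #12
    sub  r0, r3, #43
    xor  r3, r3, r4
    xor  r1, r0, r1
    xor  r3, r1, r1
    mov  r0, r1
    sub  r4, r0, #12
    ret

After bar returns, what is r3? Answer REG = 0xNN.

prologue: push r0 → mem[0x8e]=0x26, sp=0x8e
prologue: push r3 → mem[0x8d]=0x5a, sp=0x8d
body[0] add  r4, r3, #12 → r4=0x66
body[1] sub  r0, r3, #43 → r0=0x2f
body[2] xor  r3, r3, r4 → r3=0x3c
body[3] xor  r1, r0, r1 → r1=0x0c
body[4] xor  r3, r1, r1 → r3=0x00
body[5] mov  r0, r1 → r0=0x0c
body[6] sub  r4, r0, #12 → r4=0x00
epilogue: pop r3=0x5a, sp=0x8e
epilogue: pop r0=0x26, sp=0x8f
r3 is callee-saved → restored

REG = 0x5a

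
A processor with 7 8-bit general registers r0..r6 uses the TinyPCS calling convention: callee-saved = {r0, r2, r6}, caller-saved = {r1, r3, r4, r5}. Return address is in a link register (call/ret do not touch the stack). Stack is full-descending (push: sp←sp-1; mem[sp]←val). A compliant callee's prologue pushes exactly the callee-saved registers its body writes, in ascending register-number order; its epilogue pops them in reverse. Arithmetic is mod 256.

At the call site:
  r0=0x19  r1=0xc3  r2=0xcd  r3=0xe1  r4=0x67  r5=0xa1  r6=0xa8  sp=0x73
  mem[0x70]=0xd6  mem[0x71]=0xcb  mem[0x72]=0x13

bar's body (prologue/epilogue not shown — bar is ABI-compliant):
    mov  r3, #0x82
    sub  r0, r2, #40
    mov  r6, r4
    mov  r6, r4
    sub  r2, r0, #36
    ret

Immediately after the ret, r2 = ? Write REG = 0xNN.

prologue: push r0 → mem[0x72]=0x19, sp=0x72
prologue: push r2 → mem[0x71]=0xcd, sp=0x71
prologue: push r6 → mem[0x70]=0xa8, sp=0x70
body[0] mov  r3, #0x82 → r3=0x82
body[1] sub  r0, r2, #40 → r0=0xa5
body[2] mov  r6, r4 → r6=0x67
body[3] mov  r6, r4 → r6=0x67
body[4] sub  r2, r0, #36 → r2=0x81
epilogue: pop r6=0xa8, sp=0x71
epilogue: pop r2=0xcd, sp=0x72
epilogue: pop r0=0x19, sp=0x73
r2 is callee-saved → restored

REG = 0xcd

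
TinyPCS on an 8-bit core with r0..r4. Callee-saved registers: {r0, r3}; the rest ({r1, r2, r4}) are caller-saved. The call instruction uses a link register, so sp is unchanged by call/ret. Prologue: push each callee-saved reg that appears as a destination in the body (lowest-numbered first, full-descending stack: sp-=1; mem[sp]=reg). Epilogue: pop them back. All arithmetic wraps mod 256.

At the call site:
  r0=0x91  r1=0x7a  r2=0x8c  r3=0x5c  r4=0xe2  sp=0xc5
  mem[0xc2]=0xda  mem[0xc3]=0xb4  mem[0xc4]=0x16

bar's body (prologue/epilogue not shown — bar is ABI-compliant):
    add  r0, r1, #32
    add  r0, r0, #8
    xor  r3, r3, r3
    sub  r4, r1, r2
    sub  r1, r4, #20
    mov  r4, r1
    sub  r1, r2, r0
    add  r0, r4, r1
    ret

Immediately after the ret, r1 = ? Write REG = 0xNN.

REG = 0xea

prologue: push r0 → mem[0xc4]=0x91, sp=0xc4
prologue: push r3 → mem[0xc3]=0x5c, sp=0xc3
body[0] add  r0, r1, #32 → r0=0x9a
body[1] add  r0, r0, #8 → r0=0xa2
body[2] xor  r3, r3, r3 → r3=0x00
body[3] sub  r4, r1, r2 → r4=0xee
body[4] sub  r1, r4, #20 → r1=0xda
body[5] mov  r4, r1 → r4=0xda
body[6] sub  r1, r2, r0 → r1=0xea
body[7] add  r0, r4, r1 → r0=0xc4
epilogue: pop r3=0x5c, sp=0xc4
epilogue: pop r0=0x91, sp=0xc5
r1 is caller-saved → body value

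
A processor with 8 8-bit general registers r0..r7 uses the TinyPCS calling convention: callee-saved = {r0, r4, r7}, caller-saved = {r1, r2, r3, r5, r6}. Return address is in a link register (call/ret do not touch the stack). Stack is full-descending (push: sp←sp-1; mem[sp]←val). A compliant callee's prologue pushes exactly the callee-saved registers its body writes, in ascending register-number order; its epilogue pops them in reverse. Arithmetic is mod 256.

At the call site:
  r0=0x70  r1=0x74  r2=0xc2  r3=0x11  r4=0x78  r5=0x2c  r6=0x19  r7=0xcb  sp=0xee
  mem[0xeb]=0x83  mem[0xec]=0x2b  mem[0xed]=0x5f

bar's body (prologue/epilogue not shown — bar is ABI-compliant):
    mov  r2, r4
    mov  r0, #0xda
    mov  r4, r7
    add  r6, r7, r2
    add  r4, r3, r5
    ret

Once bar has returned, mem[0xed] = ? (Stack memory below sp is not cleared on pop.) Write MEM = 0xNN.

prologue: push r0 -> mem[0xed]=0x70, sp=0xed
prologue: push r4 -> mem[0xec]=0x78, sp=0xec
body[0] mov  r2, r4 -> r2=0x78
body[1] mov  r0, #0xda -> r0=0xda
body[2] mov  r4, r7 -> r4=0xcb
body[3] add  r6, r7, r2 -> r6=0x43
body[4] add  r4, r3, r5 -> r4=0x3d
epilogue: pop r4=0x78, sp=0xed
epilogue: pop r0=0x70, sp=0xee
prologue pushed ['r0', 'r4'] at ['0xed', '0xec']

MEM = 0x70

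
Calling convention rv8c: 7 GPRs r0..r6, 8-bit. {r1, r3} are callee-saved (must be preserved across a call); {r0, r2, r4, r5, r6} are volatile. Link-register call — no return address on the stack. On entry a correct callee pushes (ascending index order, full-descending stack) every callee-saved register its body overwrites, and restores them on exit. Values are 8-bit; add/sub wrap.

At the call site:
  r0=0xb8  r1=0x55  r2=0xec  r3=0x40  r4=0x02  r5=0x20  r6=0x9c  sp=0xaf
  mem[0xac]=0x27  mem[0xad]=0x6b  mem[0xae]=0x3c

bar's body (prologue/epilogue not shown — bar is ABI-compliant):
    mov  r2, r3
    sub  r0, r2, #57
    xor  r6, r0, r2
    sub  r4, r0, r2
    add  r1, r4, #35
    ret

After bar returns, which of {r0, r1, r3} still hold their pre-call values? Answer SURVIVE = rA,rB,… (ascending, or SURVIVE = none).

SURVIVE = r1,r3

prologue: push r1 → mem[0xae]=0x55, sp=0xae
body[0] mov  r2, r3 → r2=0x40
body[1] sub  r0, r2, #57 → r0=0x07
body[2] xor  r6, r0, r2 → r6=0x47
body[3] sub  r4, r0, r2 → r4=0xc7
body[4] add  r1, r4, #35 → r1=0xea
epilogue: pop r1=0x55, sp=0xaf
r0: caller-saved, written=True
r1: callee-saved, written=True
r3: callee-saved, written=False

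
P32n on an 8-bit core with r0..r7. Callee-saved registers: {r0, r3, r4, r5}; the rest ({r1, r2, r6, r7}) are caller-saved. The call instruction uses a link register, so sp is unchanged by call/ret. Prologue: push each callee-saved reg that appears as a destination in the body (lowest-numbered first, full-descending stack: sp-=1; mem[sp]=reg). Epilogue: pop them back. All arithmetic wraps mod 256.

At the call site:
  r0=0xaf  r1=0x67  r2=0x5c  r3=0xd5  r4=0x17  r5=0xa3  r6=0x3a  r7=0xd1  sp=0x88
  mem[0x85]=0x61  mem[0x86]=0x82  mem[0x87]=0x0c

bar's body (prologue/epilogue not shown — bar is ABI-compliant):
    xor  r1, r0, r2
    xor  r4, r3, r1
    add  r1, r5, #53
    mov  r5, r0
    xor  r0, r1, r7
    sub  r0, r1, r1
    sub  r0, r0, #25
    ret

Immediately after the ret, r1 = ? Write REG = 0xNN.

prologue: push r0 → mem[0x87]=0xaf, sp=0x87
prologue: push r4 → mem[0x86]=0x17, sp=0x86
prologue: push r5 → mem[0x85]=0xa3, sp=0x85
body[0] xor  r1, r0, r2 → r1=0xf3
body[1] xor  r4, r3, r1 → r4=0x26
body[2] add  r1, r5, #53 → r1=0xd8
body[3] mov  r5, r0 → r5=0xaf
body[4] xor  r0, r1, r7 → r0=0x09
body[5] sub  r0, r1, r1 → r0=0x00
body[6] sub  r0, r0, #25 → r0=0xe7
epilogue: pop r5=0xa3, sp=0x86
epilogue: pop r4=0x17, sp=0x87
epilogue: pop r0=0xaf, sp=0x88
r1 is caller-saved → body value

REG = 0xd8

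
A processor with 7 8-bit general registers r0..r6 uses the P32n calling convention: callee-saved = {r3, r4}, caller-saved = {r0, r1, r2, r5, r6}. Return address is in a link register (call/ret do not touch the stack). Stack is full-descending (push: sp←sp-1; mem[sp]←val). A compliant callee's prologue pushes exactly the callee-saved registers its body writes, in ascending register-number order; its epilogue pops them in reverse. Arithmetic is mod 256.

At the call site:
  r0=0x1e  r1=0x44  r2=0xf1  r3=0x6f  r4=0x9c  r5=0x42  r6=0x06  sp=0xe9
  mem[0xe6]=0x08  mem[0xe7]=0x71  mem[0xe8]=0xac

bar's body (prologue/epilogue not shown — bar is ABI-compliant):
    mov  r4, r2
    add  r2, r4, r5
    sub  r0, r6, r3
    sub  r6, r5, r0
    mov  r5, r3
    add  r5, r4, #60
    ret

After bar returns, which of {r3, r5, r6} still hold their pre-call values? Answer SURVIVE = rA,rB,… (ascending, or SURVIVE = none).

prologue: push r4 → mem[0xe8]=0x9c, sp=0xe8
body[0] mov  r4, r2 → r4=0xf1
body[1] add  r2, r4, r5 → r2=0x33
body[2] sub  r0, r6, r3 → r0=0x97
body[3] sub  r6, r5, r0 → r6=0xab
body[4] mov  r5, r3 → r5=0x6f
body[5] add  r5, r4, #60 → r5=0x2d
epilogue: pop r4=0x9c, sp=0xe9
r3: callee-saved, written=False
r5: caller-saved, written=True
r6: caller-saved, written=True

SURVIVE = r3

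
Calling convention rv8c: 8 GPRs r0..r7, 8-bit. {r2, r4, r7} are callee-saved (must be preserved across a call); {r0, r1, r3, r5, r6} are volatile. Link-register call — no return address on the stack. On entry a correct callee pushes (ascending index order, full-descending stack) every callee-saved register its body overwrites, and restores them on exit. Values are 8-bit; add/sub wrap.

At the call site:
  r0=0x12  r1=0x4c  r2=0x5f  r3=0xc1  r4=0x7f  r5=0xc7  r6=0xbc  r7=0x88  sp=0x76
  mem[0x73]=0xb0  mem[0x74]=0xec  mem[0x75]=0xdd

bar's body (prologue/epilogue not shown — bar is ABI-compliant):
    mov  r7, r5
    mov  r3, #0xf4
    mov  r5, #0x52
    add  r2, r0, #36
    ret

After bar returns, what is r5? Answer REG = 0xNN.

REG = 0x52

prologue: push r2 → mem[0x75]=0x5f, sp=0x75
prologue: push r7 → mem[0x74]=0x88, sp=0x74
body[0] mov  r7, r5 → r7=0xc7
body[1] mov  r3, #0xf4 → r3=0xf4
body[2] mov  r5, #0x52 → r5=0x52
body[3] add  r2, r0, #36 → r2=0x36
epilogue: pop r7=0x88, sp=0x75
epilogue: pop r2=0x5f, sp=0x76
r5 is caller-saved → body value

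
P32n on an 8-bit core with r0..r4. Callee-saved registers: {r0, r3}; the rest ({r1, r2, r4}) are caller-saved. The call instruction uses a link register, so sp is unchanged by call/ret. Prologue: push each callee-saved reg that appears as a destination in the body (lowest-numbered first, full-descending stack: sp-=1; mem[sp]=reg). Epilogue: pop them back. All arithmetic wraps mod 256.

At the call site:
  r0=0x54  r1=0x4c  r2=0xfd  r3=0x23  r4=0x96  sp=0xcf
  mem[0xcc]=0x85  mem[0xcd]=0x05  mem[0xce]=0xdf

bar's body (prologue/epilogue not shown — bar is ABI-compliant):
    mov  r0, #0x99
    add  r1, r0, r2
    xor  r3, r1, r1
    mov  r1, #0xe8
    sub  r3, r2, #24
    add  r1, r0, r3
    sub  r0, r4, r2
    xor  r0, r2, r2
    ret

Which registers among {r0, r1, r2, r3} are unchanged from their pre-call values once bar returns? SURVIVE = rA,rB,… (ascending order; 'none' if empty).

SURVIVE = r0,r2,r3

prologue: push r0 → mem[0xce]=0x54, sp=0xce
prologue: push r3 → mem[0xcd]=0x23, sp=0xcd
body[0] mov  r0, #0x99 → r0=0x99
body[1] add  r1, r0, r2 → r1=0x96
body[2] xor  r3, r1, r1 → r3=0x00
body[3] mov  r1, #0xe8 → r1=0xe8
body[4] sub  r3, r2, #24 → r3=0xe5
body[5] add  r1, r0, r3 → r1=0x7e
body[6] sub  r0, r4, r2 → r0=0x99
body[7] xor  r0, r2, r2 → r0=0x00
epilogue: pop r3=0x23, sp=0xce
epilogue: pop r0=0x54, sp=0xcf
r0: callee-saved, written=True
r1: caller-saved, written=True
r2: caller-saved, written=False
r3: callee-saved, written=True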